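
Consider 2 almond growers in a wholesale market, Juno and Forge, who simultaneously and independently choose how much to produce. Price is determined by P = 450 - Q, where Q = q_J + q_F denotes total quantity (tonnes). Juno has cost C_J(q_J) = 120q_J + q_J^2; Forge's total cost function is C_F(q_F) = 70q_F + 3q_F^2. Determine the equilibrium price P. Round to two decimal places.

338.71

Juno's profit: π_J = (450 - Q)q_J - (120q_J + q_J²). Setting ∂π_J/∂q_J = 0: 330 - 4q_J - (q_F) = 0.
Forge's first-order condition: 380 - 8q_F - (q_J) = 0.
So q_J = (330 - q_F)/4 and q_F = (380 - q_J)/8.
Solving the pair: q_J = 72.9032, q_F = 1190/31.
Total output Q = 111.2903, so price P = 450 - 111.2903 = 338.7097.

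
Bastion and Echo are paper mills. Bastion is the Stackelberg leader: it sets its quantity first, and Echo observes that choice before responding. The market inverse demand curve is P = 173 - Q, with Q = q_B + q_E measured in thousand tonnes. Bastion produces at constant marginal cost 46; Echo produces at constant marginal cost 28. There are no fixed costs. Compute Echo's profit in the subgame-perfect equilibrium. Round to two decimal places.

2047.56

Solve by backward induction. Given q_B, the follower Echo maximises π_E = (173 - q_B - q_E)q_E - 28q_E.
Follower FOC: 145 - q_B - 2q_E = 0, so q_E(q_B) = (145 - q_B)/2.
Bastion substitutes q_E(q_B) into its own profit: π_B = q_B(173 - q_B - (145 - q_B)/2) - 46q_B = (201/2 - (1/2)q_B)q_B - 46q_B.
The leader's first-order condition 109/2 - q_B = 0 yields q_B = 109/2.
Then q_E = (145 - 109/2)/2 = 181/4.
Price P = 173 - 399/4 = 293/4.
Echo's profit: (293/4 - 28)·(181/4) = 2047.5625.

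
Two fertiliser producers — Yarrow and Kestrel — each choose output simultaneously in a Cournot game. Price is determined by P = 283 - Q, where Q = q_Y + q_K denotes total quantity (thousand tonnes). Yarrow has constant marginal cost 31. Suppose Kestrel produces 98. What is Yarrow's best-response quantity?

77

With the rival's output fixed at 98, Yarrow's profit is π_Y = (283 - 98 - q_Y)q_Y - (31q_Y) = (185 - q_Y)q_Y - (31q_Y).
∂π_Y/∂q_Y = 154 - 2q_Y = 0, so q_Y = 77.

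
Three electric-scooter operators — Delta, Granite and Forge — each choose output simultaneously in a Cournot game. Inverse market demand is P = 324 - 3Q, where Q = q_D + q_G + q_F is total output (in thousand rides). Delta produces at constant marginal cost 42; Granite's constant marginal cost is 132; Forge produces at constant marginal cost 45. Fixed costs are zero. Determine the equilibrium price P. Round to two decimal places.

Delta's profit: π_D = (324 - 3Q)q_D - (42q_D). Setting ∂π_D/∂q_D = 0: 282 - 6q_D - 3(q_G + q_F) = 0.
Granite's profit: π_G = (324 - 3Q)q_G - (132q_G). Setting ∂π_G/∂q_G = 0: 192 - 6q_G - 3(q_D + q_F) = 0.
Forge's profit: π_F = (324 - 3Q)q_F - (45q_F). Setting ∂π_F/∂q_F = 0: 279 - 6q_F - 3(q_D + q_G) = 0.
Adding the 3 conditions: 753 − 6Q − 6Q = 0, i.e. Q = 251/4.
Back-substituting: q_D = (282 − 753/4)/3 = 125/4, q_G = (192 − 753/4)/3 = 5/4, q_F = (279 − 753/4)/3 = 121/4.
Total output Q = 251/4, so price P = 324 - 3·(251/4) = 543/4.

135.75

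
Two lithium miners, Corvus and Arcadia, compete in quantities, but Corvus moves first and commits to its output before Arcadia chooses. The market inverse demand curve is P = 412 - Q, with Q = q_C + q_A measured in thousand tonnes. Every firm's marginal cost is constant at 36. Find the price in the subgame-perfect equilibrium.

Solve by backward induction. Given q_C, the follower Arcadia maximises π_A = (412 - q_C - q_A)q_A - 36q_A.
Follower FOC: 376 - q_C - 2q_A = 0, so q_A(q_C) = (376 - q_C)/2.
Corvus substitutes q_A(q_C) into its own profit: π_C = q_C(412 - q_C - (376 - q_C)/2) - 36q_C = (224 - (1/2)q_C)q_C - 36q_C.
The leader's first-order condition 188 - q_C = 0 yields q_C = 188.
Then q_A = (376 - 188)/2 = 94.
Total output Q = 282, so price P = 412 - 282 = 130.

130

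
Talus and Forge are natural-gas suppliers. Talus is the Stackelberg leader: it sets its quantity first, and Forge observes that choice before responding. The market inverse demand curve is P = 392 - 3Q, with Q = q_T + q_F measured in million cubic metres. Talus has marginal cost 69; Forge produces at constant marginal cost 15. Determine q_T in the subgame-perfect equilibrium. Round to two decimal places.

Solve by backward induction. Given q_T, the follower Forge maximises π_F = (392 - 3q_T - 3q_F)q_F - 15q_F.
Setting the follower's marginal profit to zero, 377 - 3q_T - 6q_F = 0, i.e. q_F = (377 - 3q_T)/6.
The leader anticipates this reaction. Substituting into P = 392 - 3Q gives P = 407/2 - (3/2)q_T, so π_T = (407/2 - (3/2)q_T)q_T - 69q_T.
Leader FOC: 269/2 - 3q_T = 0, so q_T = 269/6.
Then q_F = (377 - 3·(269/6))/6 = 485/12.

44.83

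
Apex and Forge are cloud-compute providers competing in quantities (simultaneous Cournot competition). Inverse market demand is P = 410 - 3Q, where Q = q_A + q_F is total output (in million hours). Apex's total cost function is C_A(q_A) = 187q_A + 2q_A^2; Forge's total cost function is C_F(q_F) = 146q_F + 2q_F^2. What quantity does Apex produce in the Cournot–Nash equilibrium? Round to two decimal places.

15.80

Apex's profit: π_A = (410 - 3Q)q_A - (187q_A + 2q_A²). Setting ∂π_A/∂q_A = 0: 223 - 10q_A - 3(q_F) = 0.
Forge's profit: π_F = (410 - 3Q)q_F - (146q_F + 2q_F²). Setting ∂π_F/∂q_F = 0: 264 - 10q_F - 3(q_A) = 0.
So q_A = (223 - 3q_F)/10 and q_F = (264 - 3q_A)/10.
Substituting one into the other gives q_A = 1438/91 and q_F = 1971/91.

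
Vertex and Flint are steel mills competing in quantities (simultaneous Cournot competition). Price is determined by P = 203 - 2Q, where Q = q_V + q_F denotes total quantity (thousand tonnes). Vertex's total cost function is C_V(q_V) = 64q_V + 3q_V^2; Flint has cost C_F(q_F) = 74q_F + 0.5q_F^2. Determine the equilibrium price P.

Vertex's profit: π_V = (203 - 2Q)q_V - (64q_V + 3q_V²). Setting ∂π_V/∂q_V = 0: 139 - 10q_V - 2(q_F) = 0.
Flint's first-order condition: 129 - 5q_F - 2(q_V) = 0.
Best responses: q_V = (139 - 2q_F)/10, q_F = (129 - 2q_V)/5.
Substituting one into the other gives q_V = 19/2 and q_F = 22.
Total output Q = 63/2, so price P = 203 - 2·(63/2) = 140.

140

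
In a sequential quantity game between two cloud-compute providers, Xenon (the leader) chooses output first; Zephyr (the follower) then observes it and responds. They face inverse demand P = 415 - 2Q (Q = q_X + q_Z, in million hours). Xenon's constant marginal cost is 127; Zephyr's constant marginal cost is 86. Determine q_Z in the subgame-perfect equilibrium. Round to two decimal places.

51.38

Solve by backward induction. Given q_X, the follower Zephyr maximises π_Z = (415 - 2q_X - 2q_Z)q_Z - 86q_Z.
Follower FOC: 329 - 2q_X - 4q_Z = 0, so q_Z(q_X) = (329 - 2q_X)/4.
The leader anticipates this reaction. Substituting into P = 415 - 2Q gives P = 501/2 - q_X, so π_X = (501/2 - q_X)q_X - 127q_X.
Maximising: ∂π_X/∂q_X = 247/2 - 2q_X = 0, giving q_X = 247/4.
Then q_Z = (329 - 2·(247/4))/4 = 411/8.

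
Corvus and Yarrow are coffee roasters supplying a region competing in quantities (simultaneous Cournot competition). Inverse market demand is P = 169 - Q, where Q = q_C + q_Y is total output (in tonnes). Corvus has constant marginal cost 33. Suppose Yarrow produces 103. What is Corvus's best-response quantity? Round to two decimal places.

16.50

With the rival's output fixed at 103, Corvus's profit is π_C = (169 - 103 - q_C)q_C - (33q_C) = (66 - q_C)q_C - (33q_C).
∂π_C/∂q_C = 33 - 2q_C = 0, so q_C = 33/2.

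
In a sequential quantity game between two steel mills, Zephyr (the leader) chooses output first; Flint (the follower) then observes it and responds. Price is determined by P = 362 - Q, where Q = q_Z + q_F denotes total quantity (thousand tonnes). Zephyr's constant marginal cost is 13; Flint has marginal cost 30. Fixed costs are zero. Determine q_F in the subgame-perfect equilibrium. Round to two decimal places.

The follower Flint best-responds to any q_Z: π_F = (362 - Q)q_F - 30q_F.
∂π_F/∂q_F = 332 - q_Z - 2q_F = 0 gives the reaction function q_F = (332 - q_Z)/2.
Zephyr substitutes q_F(q_Z) into its own profit: π_Z = q_Z(362 - q_Z - (332 - q_Z)/2) - 13q_Z = (196 - (1/2)q_Z)q_Z - 13q_Z.
Leader FOC: 183 - q_Z = 0, so q_Z = 183.
Then q_F = (332 - 183)/2 = 149/2.

74.50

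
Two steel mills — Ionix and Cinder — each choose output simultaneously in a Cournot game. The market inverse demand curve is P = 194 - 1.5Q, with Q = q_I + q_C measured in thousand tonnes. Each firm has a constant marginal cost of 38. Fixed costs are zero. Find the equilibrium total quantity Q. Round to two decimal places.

69.33

A representative firm's profit is π_i = q_i(194 - 1.5Q) - 38q_i.
First-order condition (treating rivals' output as given): 156 - 3q_i - (3/2)q_j = 0.
With identical firms every q_j equals q_i, so q_j = q_i and 156 = (9/2)q_i, giving q_i = 104/3.
Total output Q = 104/3 + 104/3 = 208/3.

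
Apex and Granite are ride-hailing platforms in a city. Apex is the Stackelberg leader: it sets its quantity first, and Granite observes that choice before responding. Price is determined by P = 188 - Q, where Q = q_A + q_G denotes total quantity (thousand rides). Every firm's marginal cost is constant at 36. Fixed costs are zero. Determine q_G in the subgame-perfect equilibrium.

Solve by backward induction. Given q_A, the follower Granite maximises π_G = (188 - q_A - q_G)q_G - 36q_G.
∂π_G/∂q_G = 152 - q_A - 2q_G = 0 gives the reaction function q_G = (152 - q_A)/2.
The leader anticipates this reaction. Substituting into P = 188 - Q gives P = 112 - (1/2)q_A, so π_A = (112 - (1/2)q_A)q_A - 36q_A.
Leader FOC: 76 - q_A = 0, so q_A = 76.
Then q_G = (152 - 76)/2 = 38.

38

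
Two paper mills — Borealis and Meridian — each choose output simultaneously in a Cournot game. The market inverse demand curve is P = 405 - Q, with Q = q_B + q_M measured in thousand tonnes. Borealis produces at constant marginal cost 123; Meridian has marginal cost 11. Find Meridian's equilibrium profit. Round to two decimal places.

Borealis's profit: π_B = (405 - Q)q_B - (123q_B). Setting ∂π_B/∂q_B = 0: 282 - 2q_B - (q_M) = 0.
Meridian's first-order condition: 394 - 2q_M - (q_B) = 0.
Rearranging gives the reaction functions q_B = (282 - q_M)/2 and q_M = (394 - q_B)/2.
Substituting one into the other gives q_B = 170/3 and q_M = 506/3.
Price P = 405 - 676/3 = 539/3.
Meridian's profit: (539/3 - 11)·(506/3) = 28448.4444.

28448.44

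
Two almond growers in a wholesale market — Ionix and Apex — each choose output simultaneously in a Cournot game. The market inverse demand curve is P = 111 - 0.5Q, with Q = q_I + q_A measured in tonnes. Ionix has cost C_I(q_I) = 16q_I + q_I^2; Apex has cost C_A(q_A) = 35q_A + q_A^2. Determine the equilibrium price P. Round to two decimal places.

Ionix's profit: π_I = (111 - 0.5Q)q_I - (16q_I + q_I²). Setting ∂π_I/∂q_I = 0: 95 - 3q_I - (1/2)(q_A) = 0.
Apex's profit: π_A = (111 - 0.5Q)q_A - (35q_A + q_A²). Setting ∂π_A/∂q_A = 0: 76 - 3q_A - (1/2)(q_I) = 0.
Rearranging gives the reaction functions q_I = (95 - (1/2)q_A)/3 and q_A = (76 - (1/2)q_I)/3.
Solving the pair: q_I = 988/35, q_A = 722/35.
Total output Q = 342/7, so price P = 111 - (1/2)·(342/7) = 606/7.

86.57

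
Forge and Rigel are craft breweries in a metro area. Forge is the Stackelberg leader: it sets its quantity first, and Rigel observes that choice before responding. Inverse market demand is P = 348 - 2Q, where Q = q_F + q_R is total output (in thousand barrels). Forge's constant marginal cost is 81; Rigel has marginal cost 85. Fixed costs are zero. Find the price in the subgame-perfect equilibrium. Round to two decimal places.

148.75

Solve by backward induction. Given q_F, the follower Rigel maximises π_R = (348 - 2q_F - 2q_R)q_R - 85q_R.
∂π_R/∂q_R = 263 - 2q_F - 4q_R = 0 gives the reaction function q_R = (263 - 2q_F)/4.
Forge substitutes q_R(q_F) into its own profit: π_F = q_F(348 - 2q_F - (263 - 2q_F)/2) - 81q_F = (433/2 - q_F)q_F - 81q_F.
The leader's first-order condition 271/2 - 2q_F = 0 yields q_F = 271/4.
Then q_R = (263 - 2·(271/4))/4 = 255/8.
Total output Q = 797/8, so price P = 348 - 2·(797/8) = 595/4.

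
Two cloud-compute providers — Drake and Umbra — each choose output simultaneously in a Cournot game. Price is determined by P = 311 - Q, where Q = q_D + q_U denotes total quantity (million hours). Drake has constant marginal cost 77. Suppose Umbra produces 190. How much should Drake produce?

22

With the rival's output fixed at 190, Drake's profit is π_D = (311 - 190 - q_D)q_D - (77q_D) = (121 - q_D)q_D - (77q_D).
∂π_D/∂q_D = 44 - 2q_D = 0, so q_D = 22.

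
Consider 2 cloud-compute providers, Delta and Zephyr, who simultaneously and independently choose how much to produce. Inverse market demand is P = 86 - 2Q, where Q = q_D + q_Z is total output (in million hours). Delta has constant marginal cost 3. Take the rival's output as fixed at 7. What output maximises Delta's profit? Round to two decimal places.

17.25

With the rival's output fixed at 7, Delta's profit is π_D = (86 - 2·7 - 2q_D)q_D - (3q_D) = (72 - 2q_D)q_D - (3q_D).
∂π_D/∂q_D = 69 - 4q_D = 0, so q_D = 69/4.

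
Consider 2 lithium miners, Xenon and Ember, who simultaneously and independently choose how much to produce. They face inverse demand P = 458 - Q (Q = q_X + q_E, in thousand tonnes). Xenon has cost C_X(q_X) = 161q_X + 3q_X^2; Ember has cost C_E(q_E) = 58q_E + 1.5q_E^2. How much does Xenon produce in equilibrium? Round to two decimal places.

27.82

Xenon's profit: π_X = (458 - Q)q_X - (161q_X + 3q_X²). Setting ∂π_X/∂q_X = 0: 297 - 8q_X - (q_E) = 0.
Ember's profit: π_E = (458 - Q)q_E - (58q_E + (3/2)q_E²). Setting ∂π_E/∂q_E = 0: 400 - 5q_E - (q_X) = 0.
Best responses: q_X = (297 - q_E)/8, q_E = (400 - q_X)/5.
Solving the pair: q_X = 1085/39, q_E = 74.4359.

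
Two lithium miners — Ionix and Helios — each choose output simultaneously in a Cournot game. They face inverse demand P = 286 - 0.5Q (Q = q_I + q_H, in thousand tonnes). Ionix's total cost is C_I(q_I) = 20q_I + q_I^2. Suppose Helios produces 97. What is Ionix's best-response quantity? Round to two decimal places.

With the rival's output fixed at 97, Ionix's profit is π_I = (286 - (1/2)·97 - (1/2)q_I)q_I - (20q_I + q_I²) = (475/2 - (1/2)q_I)q_I - (20q_I + q_I²).
∂π_I/∂q_I = 435/2 - 3q_I = 0, so q_I = 145/2.

72.50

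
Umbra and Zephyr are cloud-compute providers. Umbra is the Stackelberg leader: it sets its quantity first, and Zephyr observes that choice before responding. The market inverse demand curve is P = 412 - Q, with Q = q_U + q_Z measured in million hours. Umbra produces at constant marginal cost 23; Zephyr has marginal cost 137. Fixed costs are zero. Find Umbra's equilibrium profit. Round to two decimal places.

The follower Zephyr best-responds to any q_U: π_Z = (412 - Q)q_Z - 137q_Z.
Follower FOC: 275 - q_U - 2q_Z = 0, so q_Z(q_U) = (275 - q_U)/2.
Umbra substitutes q_Z(q_U) into its own profit: π_U = q_U(412 - q_U - (275 - q_U)/2) - 23q_U = (549/2 - (1/2)q_U)q_U - 23q_U.
Leader FOC: 503/2 - q_U = 0, so q_U = 503/2.
Then q_Z = (275 - 503/2)/2 = 47/4.
Price P = 412 - 1053/4 = 595/4.
Umbra's profit: (595/4 - 23)·(503/2) = 31626.1250.

31626.13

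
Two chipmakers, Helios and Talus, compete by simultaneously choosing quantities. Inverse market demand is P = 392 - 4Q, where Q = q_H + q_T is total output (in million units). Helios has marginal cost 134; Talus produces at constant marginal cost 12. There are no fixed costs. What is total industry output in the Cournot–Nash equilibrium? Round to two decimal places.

Helios's profit: π_H = (392 - 4Q)q_H - (134q_H). Setting ∂π_H/∂q_H = 0: 258 - 8q_H - 4(q_T) = 0.
Talus's first-order condition: 380 - 8q_T - 4(q_H) = 0.
So q_H = (258 - 4q_T)/8 and q_T = (380 - 4q_H)/8.
Solving the pair: q_H = 34/3, q_T = 251/6.
Total output Q = 34/3 + 251/6 = 319/6.

53.17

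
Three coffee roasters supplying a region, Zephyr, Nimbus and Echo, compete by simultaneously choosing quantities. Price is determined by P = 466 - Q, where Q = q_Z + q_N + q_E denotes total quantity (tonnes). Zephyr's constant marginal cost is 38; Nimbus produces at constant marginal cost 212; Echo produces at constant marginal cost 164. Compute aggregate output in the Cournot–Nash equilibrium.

246

Zephyr's profit: π_Z = (466 - Q)q_Z - (38q_Z). Setting ∂π_Z/∂q_Z = 0: 428 - 2q_Z - (q_N + q_E) = 0.
Nimbus's profit: π_N = (466 - Q)q_N - (212q_N). Setting ∂π_N/∂q_N = 0: 254 - 2q_N - (q_Z + q_E) = 0.
Echo's first-order condition: 302 - 2q_E - (q_Z + q_N) = 0.
Adding the 3 first-order conditions: 984 − 4Q = 0, so Q = 246.
Back-substituting: q_Z = (428 − 246) = 182, q_N = (254 − 246) = 8, q_E = (302 − 246) = 56.
Total output Q = 182 + 8 + 56 = 246.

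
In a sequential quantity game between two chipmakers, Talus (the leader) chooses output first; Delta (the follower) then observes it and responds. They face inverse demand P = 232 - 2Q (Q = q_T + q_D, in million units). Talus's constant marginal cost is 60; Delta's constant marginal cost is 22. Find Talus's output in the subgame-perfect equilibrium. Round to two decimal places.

33.50

Solve by backward induction. Given q_T, the follower Delta maximises π_D = (232 - 2q_T - 2q_D)q_D - 22q_D.
Follower FOC: 210 - 2q_T - 4q_D = 0, so q_D(q_T) = (210 - 2q_T)/4.
Talus substitutes q_D(q_T) into its own profit: π_T = q_T(232 - 2q_T - (210 - 2q_T)/2) - 60q_T = (127 - q_T)q_T - 60q_T.
Maximising: ∂π_T/∂q_T = 67 - 2q_T = 0, giving q_T = 67/2.
Then q_D = (210 - 2·(67/2))/4 = 143/4.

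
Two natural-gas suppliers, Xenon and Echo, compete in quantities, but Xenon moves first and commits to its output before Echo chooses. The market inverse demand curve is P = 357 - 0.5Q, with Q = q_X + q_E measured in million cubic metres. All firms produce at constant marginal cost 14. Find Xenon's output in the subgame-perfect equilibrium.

Solve by backward induction. Given q_X, the follower Echo maximises π_E = (357 - (1/2)q_X - (1/2)q_E)q_E - 14q_E.
∂π_E/∂q_E = 343 - (1/2)q_X - q_E = 0 gives the reaction function q_E = (343 - (1/2)q_X).
Xenon substitutes q_E(q_X) into its own profit: π_X = q_X(357 - (1/2)q_X - (343 - (1/2)q_X)/2) - 14q_X = (371/2 - (1/4)q_X)q_X - 14q_X.
Maximising: ∂π_X/∂q_X = 343/2 - (1/2)q_X = 0, giving q_X = 343.
Then q_E = (343 - (1/2)·343) = 343/2.

343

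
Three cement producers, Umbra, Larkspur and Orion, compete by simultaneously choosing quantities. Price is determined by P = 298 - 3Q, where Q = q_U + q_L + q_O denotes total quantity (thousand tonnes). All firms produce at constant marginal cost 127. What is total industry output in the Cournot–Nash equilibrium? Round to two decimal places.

42.75

A representative firm's profit is π_i = q_i(298 - 3Q) - 127q_i.
Setting ∂π_i/∂q_i = 0 with rivals' quantities fixed: 171 - 6q_i - 3·Σ_{j≠i} q_j = 0.
By symmetry each firm produces the same amount; substituting Σ_{j≠i} q_j = 2q_i yields q_i = 171/12 = 57/4.
Total output Q = 57/4 + 57/4 + 57/4 = 171/4.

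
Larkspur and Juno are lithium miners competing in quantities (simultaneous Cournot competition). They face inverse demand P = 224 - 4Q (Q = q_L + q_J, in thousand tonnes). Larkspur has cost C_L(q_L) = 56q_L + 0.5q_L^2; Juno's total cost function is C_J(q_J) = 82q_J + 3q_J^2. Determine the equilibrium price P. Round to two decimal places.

Larkspur's profit: π_L = (224 - 4Q)q_L - (56q_L + (1/2)q_L²). Setting ∂π_L/∂q_L = 0: 168 - 9q_L - 4(q_J) = 0.
Juno's profit: π_J = (224 - 4Q)q_J - (82q_J + 3q_J²). Setting ∂π_J/∂q_J = 0: 142 - 14q_J - 4(q_L) = 0.
So q_L = (168 - 4q_J)/9 and q_J = (142 - 4q_L)/14.
Solving the pair: q_L = 892/55, q_J = 303/55.
Total output Q = 239/11, so price P = 224 - 4·(239/11) = 1508/11.

137.09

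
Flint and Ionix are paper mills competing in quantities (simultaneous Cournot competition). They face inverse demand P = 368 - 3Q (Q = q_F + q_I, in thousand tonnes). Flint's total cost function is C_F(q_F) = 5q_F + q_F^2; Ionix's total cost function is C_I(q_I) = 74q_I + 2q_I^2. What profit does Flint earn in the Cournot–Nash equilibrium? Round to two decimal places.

Flint's profit: π_F = (368 - 3Q)q_F - (5q_F + q_F²). Setting ∂π_F/∂q_F = 0: 363 - 8q_F - 3(q_I) = 0.
Ionix's first-order condition: 294 - 10q_I - 3(q_F) = 0.
Best responses: q_F = (363 - 3q_I)/8, q_I = (294 - 3q_F)/10.
Substituting one into the other gives q_F = 38.7042 and q_I = 1263/71.
Price P = 368 - 3·56.4930 = 198.5211.
Flint's profit: 198.5211·38.7042 - 5·38.7042 - 38.7042² = 5992.0682.

5992.07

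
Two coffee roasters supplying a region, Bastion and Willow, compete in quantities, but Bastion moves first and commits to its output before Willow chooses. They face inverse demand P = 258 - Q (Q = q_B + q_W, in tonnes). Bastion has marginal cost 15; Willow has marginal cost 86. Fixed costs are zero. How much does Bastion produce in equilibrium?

157

Solve by backward induction. Given q_B, the follower Willow maximises π_W = (258 - q_B - q_W)q_W - 86q_W.
∂π_W/∂q_W = 172 - q_B - 2q_W = 0 gives the reaction function q_W = (172 - q_B)/2.
The leader anticipates this reaction. Substituting into P = 258 - Q gives P = 172 - (1/2)q_B, so π_B = (172 - (1/2)q_B)q_B - 15q_B.
Maximising: ∂π_B/∂q_B = 157 - q_B = 0, giving q_B = 157.
Then q_W = (172 - 157)/2 = 15/2.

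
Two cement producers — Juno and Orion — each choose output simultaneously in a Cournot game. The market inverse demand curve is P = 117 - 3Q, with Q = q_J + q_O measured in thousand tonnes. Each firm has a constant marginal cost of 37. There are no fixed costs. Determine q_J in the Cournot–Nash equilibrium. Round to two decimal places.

8.89

A representative firm's profit is π_i = q_i(117 - 3Q) - 37q_i.
Setting ∂π_i/∂q_i = 0 with rivals' quantities fixed: 80 - 6q_i - 3q_j = 0.
By symmetry each firm produces the same amount; substituting q_j = q_i yields q_i = 80/9.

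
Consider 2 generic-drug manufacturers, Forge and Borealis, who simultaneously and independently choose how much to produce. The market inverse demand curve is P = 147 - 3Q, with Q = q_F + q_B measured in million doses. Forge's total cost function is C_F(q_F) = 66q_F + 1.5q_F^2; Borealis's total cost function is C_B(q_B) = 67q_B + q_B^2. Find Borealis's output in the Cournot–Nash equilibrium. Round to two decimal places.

7.57

Forge's profit: π_F = (147 - 3Q)q_F - (66q_F + (3/2)q_F²). Setting ∂π_F/∂q_F = 0: 81 - 9q_F - 3(q_B) = 0.
Borealis's first-order condition: 80 - 8q_B - 3(q_F) = 0.
So q_F = (81 - 3q_B)/9 and q_B = (80 - 3q_F)/8.
Solving the pair: q_F = 136/21, q_B = 53/7.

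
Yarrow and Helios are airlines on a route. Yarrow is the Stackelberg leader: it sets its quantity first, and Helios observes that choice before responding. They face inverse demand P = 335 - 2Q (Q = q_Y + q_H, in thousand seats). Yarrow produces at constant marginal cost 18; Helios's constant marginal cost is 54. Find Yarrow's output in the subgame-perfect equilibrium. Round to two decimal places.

88.25

Solve by backward induction. Given q_Y, the follower Helios maximises π_H = (335 - 2q_Y - 2q_H)q_H - 54q_H.
∂π_H/∂q_H = 281 - 2q_Y - 4q_H = 0 gives the reaction function q_H = (281 - 2q_Y)/4.
The leader anticipates this reaction. Substituting into P = 335 - 2Q gives P = 389/2 - q_Y, so π_Y = (389/2 - q_Y)q_Y - 18q_Y.
Maximising: ∂π_Y/∂q_Y = 353/2 - 2q_Y = 0, giving q_Y = 353/4.
Then q_H = (281 - 2·(353/4))/4 = 209/8.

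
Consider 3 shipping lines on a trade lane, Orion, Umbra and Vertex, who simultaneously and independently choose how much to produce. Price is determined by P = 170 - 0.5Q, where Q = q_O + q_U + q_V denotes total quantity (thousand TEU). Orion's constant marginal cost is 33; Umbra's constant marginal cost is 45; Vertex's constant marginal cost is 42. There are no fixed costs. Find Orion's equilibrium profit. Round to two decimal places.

Orion's profit: π_O = (170 - 0.5Q)q_O - (33q_O). Setting ∂π_O/∂q_O = 0: 137 - q_O - (1/2)(q_U + q_V) = 0.
Umbra's first-order condition: 125 - q_U - (1/2)(q_O + q_V) = 0.
Vertex's profit: π_V = (170 - 0.5Q)q_V - (42q_V). Setting ∂π_V/∂q_V = 0: 128 - q_V - (1/2)(q_O + q_U) = 0.
Adding the 3 conditions: 390 − Q − Q = 0, i.e. Q = 195.
Back-substituting: q_O = (137 − 195/2)/(1/2) = 79, q_U = (125 − 195/2)/(1/2) = 55, q_V = (128 − 195/2)/(1/2) = 61.
Price P = 170 - (1/2)·195 = 145/2.
Orion's profit: (145/2 - 33)·79 = 3120.5000.

3120.50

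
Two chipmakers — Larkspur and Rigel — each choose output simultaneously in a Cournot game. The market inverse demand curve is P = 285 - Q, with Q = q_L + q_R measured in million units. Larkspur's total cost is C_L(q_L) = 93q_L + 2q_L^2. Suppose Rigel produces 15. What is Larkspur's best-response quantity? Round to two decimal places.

29.50

With the rival's output fixed at 15, Larkspur's profit is π_L = (285 - 15 - q_L)q_L - (93q_L + 2q_L²) = (270 - q_L)q_L - (93q_L + 2q_L²).
∂π_L/∂q_L = 177 - 6q_L = 0, so q_L = 59/2.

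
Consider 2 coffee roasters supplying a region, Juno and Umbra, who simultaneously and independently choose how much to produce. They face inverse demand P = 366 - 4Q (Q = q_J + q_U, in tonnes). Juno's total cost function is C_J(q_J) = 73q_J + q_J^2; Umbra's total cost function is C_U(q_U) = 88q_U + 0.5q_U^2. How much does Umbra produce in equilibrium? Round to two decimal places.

21.73

Juno's profit: π_J = (366 - 4Q)q_J - (73q_J + q_J²). Setting ∂π_J/∂q_J = 0: 293 - 10q_J - 4(q_U) = 0.
Umbra's profit: π_U = (366 - 4Q)q_U - (88q_U + (1/2)q_U²). Setting ∂π_U/∂q_U = 0: 278 - 9q_U - 4(q_J) = 0.
So q_J = (293 - 4q_U)/10 and q_U = (278 - 4q_J)/9.
Substituting one into the other gives q_J = 1525/74 and q_U = 804/37.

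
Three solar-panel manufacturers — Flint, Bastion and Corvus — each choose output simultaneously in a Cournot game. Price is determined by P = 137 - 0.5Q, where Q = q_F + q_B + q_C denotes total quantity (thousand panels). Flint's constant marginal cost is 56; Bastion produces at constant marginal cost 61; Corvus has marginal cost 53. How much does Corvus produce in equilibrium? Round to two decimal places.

47.50

Flint's profit: π_F = (137 - 0.5Q)q_F - (56q_F). Setting ∂π_F/∂q_F = 0: 81 - q_F - (1/2)(q_B + q_C) = 0.
Bastion's first-order condition: 76 - q_B - (1/2)(q_F + q_C) = 0.
Corvus's profit: π_C = (137 - 0.5Q)q_C - (53q_C). Setting ∂π_C/∂q_C = 0: 84 - q_C - (1/2)(q_F + q_B) = 0.
Adding the 3 conditions: 241 − Q − Q = 0, i.e. Q = 241/2.
Back-substituting: q_F = (81 − 241/4)/(1/2) = 83/2, q_B = (76 − 241/4)/(1/2) = 63/2, q_C = (84 − 241/4)/(1/2) = 95/2.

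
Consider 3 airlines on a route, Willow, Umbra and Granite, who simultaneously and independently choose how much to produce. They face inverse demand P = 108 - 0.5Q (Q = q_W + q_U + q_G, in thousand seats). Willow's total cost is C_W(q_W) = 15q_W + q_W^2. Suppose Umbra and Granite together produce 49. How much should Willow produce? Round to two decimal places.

22.83

With rivals' combined output fixed at 49, Willow's profit is π_W = (108 - (1/2)·49 - (1/2)q_W)q_W - (15q_W + q_W²) = (167/2 - (1/2)q_W)q_W - (15q_W + q_W²).
∂π_W/∂q_W = 137/2 - 3q_W = 0, so q_W = 137/6.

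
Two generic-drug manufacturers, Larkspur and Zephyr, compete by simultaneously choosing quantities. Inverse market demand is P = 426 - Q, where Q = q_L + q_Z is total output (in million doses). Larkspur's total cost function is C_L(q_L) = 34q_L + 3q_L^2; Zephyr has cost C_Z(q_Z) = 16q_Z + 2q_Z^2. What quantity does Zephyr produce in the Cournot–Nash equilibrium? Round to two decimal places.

61.45

Larkspur's profit: π_L = (426 - Q)q_L - (34q_L + 3q_L²). Setting ∂π_L/∂q_L = 0: 392 - 8q_L - (q_Z) = 0.
Zephyr's first-order condition: 410 - 6q_Z - (q_L) = 0.
Best responses: q_L = (392 - q_Z)/8, q_Z = (410 - q_L)/6.
Solving the pair: q_L = 1942/47, q_Z = 61.4468.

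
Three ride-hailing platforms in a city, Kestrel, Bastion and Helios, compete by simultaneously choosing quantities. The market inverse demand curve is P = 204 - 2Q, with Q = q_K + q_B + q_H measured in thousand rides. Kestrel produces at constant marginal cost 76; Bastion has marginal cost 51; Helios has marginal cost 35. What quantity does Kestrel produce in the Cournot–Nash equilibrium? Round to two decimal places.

Kestrel's profit: π_K = (204 - 2Q)q_K - (76q_K). Setting ∂π_K/∂q_K = 0: 128 - 4q_K - 2(q_B + q_H) = 0.
Bastion's first-order condition: 153 - 4q_B - 2(q_K + q_H) = 0.
Helios's profit: π_H = (204 - 2Q)q_H - (35q_H). Setting ∂π_H/∂q_H = 0: 169 - 4q_H - 2(q_K + q_B) = 0.
Adding the 3 conditions: 450 − 4Q − 4Q = 0, i.e. Q = 225/4.
Back-substituting: q_K = (128 − 225/2)/2 = 31/4, q_B = (153 − 225/2)/2 = 81/4, q_H = (169 − 225/2)/2 = 113/4.

7.75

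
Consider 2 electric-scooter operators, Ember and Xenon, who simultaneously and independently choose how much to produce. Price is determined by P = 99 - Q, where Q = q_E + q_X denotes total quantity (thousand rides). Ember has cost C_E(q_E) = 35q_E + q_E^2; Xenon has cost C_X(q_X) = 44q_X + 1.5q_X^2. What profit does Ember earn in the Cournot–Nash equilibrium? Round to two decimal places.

389.06

Ember's profit: π_E = (99 - Q)q_E - (35q_E + q_E²). Setting ∂π_E/∂q_E = 0: 64 - 4q_E - (q_X) = 0.
Xenon's first-order condition: 55 - 5q_X - (q_E) = 0.
So q_E = (64 - q_X)/4 and q_X = (55 - q_E)/5.
Substituting one into the other gives q_E = 265/19 and q_X = 156/19.
Price P = 99 - 421/19 = 1460/19.
Ember's profit: (1460/19)·(265/19) - 35·(265/19) - (265/19)² = 389.0582.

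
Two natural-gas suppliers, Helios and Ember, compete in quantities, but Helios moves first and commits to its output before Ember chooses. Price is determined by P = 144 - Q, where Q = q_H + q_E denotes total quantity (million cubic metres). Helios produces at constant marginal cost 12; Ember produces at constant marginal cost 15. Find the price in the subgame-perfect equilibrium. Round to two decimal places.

45.75

Solve by backward induction. Given q_H, the follower Ember maximises π_E = (144 - q_H - q_E)q_E - 15q_E.
Setting the follower's marginal profit to zero, 129 - q_H - 2q_E = 0, i.e. q_E = (129 - q_H)/2.
The leader anticipates this reaction. Substituting into P = 144 - Q gives P = 159/2 - (1/2)q_H, so π_H = (159/2 - (1/2)q_H)q_H - 12q_H.
Leader FOC: 135/2 - q_H = 0, so q_H = 135/2.
Then q_E = (129 - 135/2)/2 = 123/4.
Total output Q = 393/4, so price P = 144 - 393/4 = 183/4.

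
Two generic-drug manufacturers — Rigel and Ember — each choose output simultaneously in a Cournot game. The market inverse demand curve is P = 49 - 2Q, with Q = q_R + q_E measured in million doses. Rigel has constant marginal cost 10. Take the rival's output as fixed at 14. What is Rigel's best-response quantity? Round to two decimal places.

2.75

With the rival's output fixed at 14, Rigel's profit is π_R = (49 - 2·14 - 2q_R)q_R - (10q_R) = (21 - 2q_R)q_R - (10q_R).
∂π_R/∂q_R = 11 - 4q_R = 0, so q_R = 11/4.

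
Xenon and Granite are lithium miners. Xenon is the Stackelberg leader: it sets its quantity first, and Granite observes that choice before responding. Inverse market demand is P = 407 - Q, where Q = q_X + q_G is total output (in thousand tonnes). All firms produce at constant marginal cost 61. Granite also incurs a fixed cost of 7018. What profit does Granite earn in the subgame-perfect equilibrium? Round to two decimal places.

Solve by backward induction. Given q_X, the follower Granite maximises π_G = (407 - q_X - q_G)q_G - 61q_G.
∂π_G/∂q_G = 346 - q_X - 2q_G = 0 gives the reaction function q_G = (346 - q_X)/2.
The leader anticipates this reaction. Substituting into P = 407 - Q gives P = 234 - (1/2)q_X, so π_X = (234 - (1/2)q_X)q_X - 61q_X.
Leader FOC: 173 - q_X = 0, so q_X = 173.
Then q_G = (346 - 173)/2 = 173/2.
Price P = 407 - 519/2 = 295/2.
Granite's profit: (295/2 - 61)·(173/2) - 7018 = 1857/4.

464.25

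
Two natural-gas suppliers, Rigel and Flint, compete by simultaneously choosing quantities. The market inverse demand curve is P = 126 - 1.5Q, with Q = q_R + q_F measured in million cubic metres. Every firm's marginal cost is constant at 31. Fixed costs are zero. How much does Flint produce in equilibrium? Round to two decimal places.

Each firm earns π_i = (126 - 1.5Q)q_i - 31q_i.
First-order condition (treating rivals' output as given): 95 - 3q_i - (3/2)q_j = 0.
By symmetry each firm produces the same amount; substituting q_j = q_i yields q_i = 95/(9/2) = 190/9.

21.11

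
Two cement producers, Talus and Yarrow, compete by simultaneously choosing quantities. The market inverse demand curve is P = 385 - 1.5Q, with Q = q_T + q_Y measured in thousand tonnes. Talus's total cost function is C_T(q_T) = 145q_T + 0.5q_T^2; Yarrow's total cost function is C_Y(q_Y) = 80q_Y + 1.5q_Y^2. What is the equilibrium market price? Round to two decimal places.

257.93

Talus's profit: π_T = (385 - 1.5Q)q_T - (145q_T + (1/2)q_T²). Setting ∂π_T/∂q_T = 0: 240 - 4q_T - (3/2)(q_Y) = 0.
Yarrow's first-order condition: 305 - 6q_Y - (3/2)(q_T) = 0.
Rearranging gives the reaction functions q_T = (240 - (3/2)q_Y)/4 and q_Y = (305 - (3/2)q_T)/6.
Solving the pair: q_T = 1310/29, q_Y = 39.5402.
Total output Q = 84.7126, so price P = 385 - (3/2)·84.7126 = 257.9310.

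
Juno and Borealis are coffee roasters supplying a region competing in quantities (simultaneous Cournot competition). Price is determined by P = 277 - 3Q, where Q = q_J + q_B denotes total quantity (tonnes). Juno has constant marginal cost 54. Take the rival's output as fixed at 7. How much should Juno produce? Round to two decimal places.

33.67

With the rival's output fixed at 7, Juno's profit is π_J = (277 - 3·7 - 3q_J)q_J - (54q_J) = (256 - 3q_J)q_J - (54q_J).
∂π_J/∂q_J = 202 - 6q_J = 0, so q_J = 101/3.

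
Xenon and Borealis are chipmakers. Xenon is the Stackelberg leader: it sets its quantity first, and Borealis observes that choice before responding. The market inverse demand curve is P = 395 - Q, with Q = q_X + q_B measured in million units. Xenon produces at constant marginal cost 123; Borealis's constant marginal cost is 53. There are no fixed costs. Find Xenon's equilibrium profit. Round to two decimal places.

5100.50

Solve by backward induction. Given q_X, the follower Borealis maximises π_B = (395 - q_X - q_B)q_B - 53q_B.
Setting the follower's marginal profit to zero, 342 - q_X - 2q_B = 0, i.e. q_B = (342 - q_X)/2.
The leader anticipates this reaction. Substituting into P = 395 - Q gives P = 224 - (1/2)q_X, so π_X = (224 - (1/2)q_X)q_X - 123q_X.
Maximising: ∂π_X/∂q_X = 101 - q_X = 0, giving q_X = 101.
Then q_B = (342 - 101)/2 = 241/2.
Price P = 395 - 443/2 = 347/2.
Xenon's profit: (347/2 - 123)·101 = 5100.5000.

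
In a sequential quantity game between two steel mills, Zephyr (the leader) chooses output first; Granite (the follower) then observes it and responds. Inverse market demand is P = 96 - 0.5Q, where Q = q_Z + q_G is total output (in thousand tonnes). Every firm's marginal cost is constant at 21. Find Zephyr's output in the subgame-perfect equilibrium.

75

Solve by backward induction. Given q_Z, the follower Granite maximises π_G = (96 - (1/2)q_Z - (1/2)q_G)q_G - 21q_G.
Setting the follower's marginal profit to zero, 75 - (1/2)q_Z - q_G = 0, i.e. q_G = (75 - (1/2)q_Z).
Zephyr substitutes q_G(q_Z) into its own profit: π_Z = q_Z(96 - (1/2)q_Z - (75 - (1/2)q_Z)/2) - 21q_Z = (117/2 - (1/4)q_Z)q_Z - 21q_Z.
The leader's first-order condition 75/2 - (1/2)q_Z = 0 yields q_Z = 75.
Then q_G = (75 - (1/2)·75) = 75/2.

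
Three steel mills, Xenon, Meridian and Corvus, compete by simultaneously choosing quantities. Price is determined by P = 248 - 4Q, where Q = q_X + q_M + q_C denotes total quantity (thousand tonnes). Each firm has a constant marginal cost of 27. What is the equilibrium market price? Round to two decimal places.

A representative firm's profit is π_i = q_i(248 - 4Q) - 27q_i.
First-order condition (treating rivals' output as given): 221 - 8q_i - 4·Σ_{j≠i} q_j = 0.
By symmetry each firm produces the same amount; substituting Σ_{j≠i} q_j = 2q_i yields q_i = 221/16.
Total output Q = 663/16, so price P = 248 - 4·(663/16) = 329/4.

82.25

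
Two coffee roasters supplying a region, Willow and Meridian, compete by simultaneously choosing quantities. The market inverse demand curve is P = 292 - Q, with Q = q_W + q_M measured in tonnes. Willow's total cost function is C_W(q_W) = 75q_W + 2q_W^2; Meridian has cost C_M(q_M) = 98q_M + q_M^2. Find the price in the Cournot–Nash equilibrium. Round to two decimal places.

221.52

Willow's profit: π_W = (292 - Q)q_W - (75q_W + 2q_W²). Setting ∂π_W/∂q_W = 0: 217 - 6q_W - (q_M) = 0.
Meridian's first-order condition: 194 - 4q_M - (q_W) = 0.
Best responses: q_W = (217 - q_M)/6, q_M = (194 - q_W)/4.
Solving the pair: q_W = 674/23, q_M = 947/23.
Total output Q = 1621/23, so price P = 292 - 1621/23 = 221.5217.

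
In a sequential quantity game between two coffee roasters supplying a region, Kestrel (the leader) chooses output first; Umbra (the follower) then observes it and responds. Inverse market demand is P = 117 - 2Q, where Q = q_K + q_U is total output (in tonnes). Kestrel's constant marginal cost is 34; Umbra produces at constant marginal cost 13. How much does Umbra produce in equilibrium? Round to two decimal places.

18.25

The follower Umbra best-responds to any q_K: π_U = (117 - 2Q)q_U - 13q_U.
∂π_U/∂q_U = 104 - 2q_K - 4q_U = 0 gives the reaction function q_U = (104 - 2q_K)/4.
Kestrel substitutes q_U(q_K) into its own profit: π_K = q_K(117 - 2q_K - (104 - 2q_K)/2) - 34q_K = (65 - q_K)q_K - 34q_K.
The leader's first-order condition 31 - 2q_K = 0 yields q_K = 31/2.
Then q_U = (104 - 2·(31/2))/4 = 73/4.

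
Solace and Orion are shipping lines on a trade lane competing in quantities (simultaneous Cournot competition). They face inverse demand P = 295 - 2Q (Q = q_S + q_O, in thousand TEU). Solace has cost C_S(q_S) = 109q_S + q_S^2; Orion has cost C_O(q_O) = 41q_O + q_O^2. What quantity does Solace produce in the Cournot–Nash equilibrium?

Solace's profit: π_S = (295 - 2Q)q_S - (109q_S + q_S²). Setting ∂π_S/∂q_S = 0: 186 - 6q_S - 2(q_O) = 0.
Orion's first-order condition: 254 - 6q_O - 2(q_S) = 0.
So q_S = (186 - 2q_O)/6 and q_O = (254 - 2q_S)/6.
Solving the pair: q_S = 19, q_O = 36.

19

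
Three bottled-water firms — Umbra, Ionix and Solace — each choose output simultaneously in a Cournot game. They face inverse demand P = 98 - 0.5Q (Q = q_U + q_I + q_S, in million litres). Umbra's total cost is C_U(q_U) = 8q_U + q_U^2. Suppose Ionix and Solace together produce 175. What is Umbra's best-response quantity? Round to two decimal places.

0.83

With rivals' combined output fixed at 175, Umbra's profit is π_U = (98 - (1/2)·175 - (1/2)q_U)q_U - (8q_U + q_U²) = (21/2 - (1/2)q_U)q_U - (8q_U + q_U²).
∂π_U/∂q_U = 5/2 - 3q_U = 0, so q_U = 5/6.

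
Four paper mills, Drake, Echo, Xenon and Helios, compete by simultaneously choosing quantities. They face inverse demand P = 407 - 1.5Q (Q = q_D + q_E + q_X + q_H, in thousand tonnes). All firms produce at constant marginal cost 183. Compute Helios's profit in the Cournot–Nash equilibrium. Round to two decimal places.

A representative firm's profit is π_i = q_i(407 - 1.5Q) - 183q_i.
Setting ∂π_i/∂q_i = 0 with rivals' quantities fixed: 224 - 3q_i - (3/2)·Σ_{j≠i} q_j = 0.
By symmetry each firm produces the same amount; substituting Σ_{j≠i} q_j = 3q_i yields q_i = 224/(15/2) = 448/15.
Price P = 407 - (3/2)·(1792/15) = 1139/5.
Helios's profit: (1139/5 - 183)·(448/15) = 1338.0267.

1338.03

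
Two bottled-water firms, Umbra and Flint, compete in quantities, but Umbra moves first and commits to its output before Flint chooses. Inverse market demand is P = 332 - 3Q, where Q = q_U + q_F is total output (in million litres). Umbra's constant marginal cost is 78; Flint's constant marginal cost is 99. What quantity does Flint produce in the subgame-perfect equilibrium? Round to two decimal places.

15.92

The follower Flint best-responds to any q_U: π_F = (332 - 3Q)q_F - 99q_F.
∂π_F/∂q_F = 233 - 3q_U - 6q_F = 0 gives the reaction function q_F = (233 - 3q_U)/6.
Umbra substitutes q_F(q_U) into its own profit: π_U = q_U(332 - 3q_U - (233 - 3q_U)/2) - 78q_U = (431/2 - (3/2)q_U)q_U - 78q_U.
The leader's first-order condition 275/2 - 3q_U = 0 yields q_U = 275/6.
Then q_F = (233 - 3·(275/6))/6 = 191/12.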